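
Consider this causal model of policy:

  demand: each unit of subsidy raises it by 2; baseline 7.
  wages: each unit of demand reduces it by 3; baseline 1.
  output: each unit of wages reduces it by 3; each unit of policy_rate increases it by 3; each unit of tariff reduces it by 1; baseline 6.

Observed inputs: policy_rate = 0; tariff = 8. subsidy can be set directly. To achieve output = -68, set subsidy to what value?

subsidy = -7

Substituting into the wages equation gives wages = -6*subsidy - 20.
output becomes 18*subsidy + 58.
Solve 18*subsidy + 58 = -68: subsidy = (-68 - 58) / 18 = -7.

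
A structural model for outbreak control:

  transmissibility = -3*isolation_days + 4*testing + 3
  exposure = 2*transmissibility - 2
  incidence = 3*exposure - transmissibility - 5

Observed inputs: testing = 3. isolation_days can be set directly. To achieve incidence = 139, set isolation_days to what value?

isolation_days = -5

Substituting into the transmissibility equation gives transmissibility = -3*isolation_days + 15.
Substituting into the exposure equation gives exposure = -6*isolation_days + 28.
This gives incidence = -15*isolation_days + 64.
Solve -15*isolation_days + 64 = 139: isolation_days = (139 - 64) / -15 = -5.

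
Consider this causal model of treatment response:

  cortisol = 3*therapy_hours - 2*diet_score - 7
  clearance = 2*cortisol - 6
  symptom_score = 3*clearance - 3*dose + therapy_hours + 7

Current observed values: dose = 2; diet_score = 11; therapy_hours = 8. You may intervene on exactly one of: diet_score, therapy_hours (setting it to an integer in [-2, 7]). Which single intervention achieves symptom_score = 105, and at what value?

Intervening on diet_score: with other inputs at their observed values, symptom_score = -12*diet_score + 93. Solving for 105 gives diet_score = -1, within [-2, 7].
Intervening on therapy_hours: symptom_score = 19*therapy_hours - 191. Reaching 105 requires therapy_hours = 296/19, not an integer.

set diet_score = -1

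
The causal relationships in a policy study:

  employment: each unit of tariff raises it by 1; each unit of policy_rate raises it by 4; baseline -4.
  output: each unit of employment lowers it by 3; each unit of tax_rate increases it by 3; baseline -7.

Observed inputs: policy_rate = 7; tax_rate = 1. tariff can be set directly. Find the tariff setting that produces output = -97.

tariff = 7

Substituting into the employment equation gives employment = tariff + 24.
Substituting into the output equation gives output = -3*tariff - 76.
Solve -3*tariff - 76 = -97: tariff = (-97 + 76) / -3 = 7.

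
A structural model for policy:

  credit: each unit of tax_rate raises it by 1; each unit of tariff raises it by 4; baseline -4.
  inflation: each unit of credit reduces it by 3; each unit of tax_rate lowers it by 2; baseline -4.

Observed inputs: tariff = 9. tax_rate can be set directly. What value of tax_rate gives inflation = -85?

Substituting into the credit equation gives credit = tax_rate + 32.
So inflation = -5*tax_rate - 100.
Solve -5*tax_rate - 100 = -85: tax_rate = (-85 + 100) / -5 = -3.

tax_rate = -3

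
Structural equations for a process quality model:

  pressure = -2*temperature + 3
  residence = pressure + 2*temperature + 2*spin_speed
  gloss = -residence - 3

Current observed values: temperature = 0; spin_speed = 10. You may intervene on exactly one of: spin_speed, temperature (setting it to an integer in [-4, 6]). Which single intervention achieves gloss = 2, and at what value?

set spin_speed = -4

Intervening on spin_speed: with other inputs at their observed values, gloss = -2*spin_speed - 6. Solving for 2 gives spin_speed = -4, within [-4, 6].
Intervening on temperature: the paths from temperature to gloss cancel (net effect zero), leaving gloss = -26; 2 is unreachable this way.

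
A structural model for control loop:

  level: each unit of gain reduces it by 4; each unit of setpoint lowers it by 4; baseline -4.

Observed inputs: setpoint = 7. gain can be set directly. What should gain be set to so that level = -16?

gain = -4

Substituting into the level equation gives level = -4*gain - 32.
Solve -4*gain - 32 = -16: gain = (-16 + 32) / -4 = -4.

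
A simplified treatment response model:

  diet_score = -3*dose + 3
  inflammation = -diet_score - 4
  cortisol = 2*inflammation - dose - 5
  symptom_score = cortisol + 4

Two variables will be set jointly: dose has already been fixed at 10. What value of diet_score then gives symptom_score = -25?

diet_score = 3

With dose held at 10:
Intervening on diet_score fixes its value directly, overriding its dependence on dose.
Substituting into the cortisol equation gives cortisol = -2*diet_score - 23.
Substituting into the symptom_score equation gives symptom_score = -2*diet_score - 19.
Solve -2*diet_score - 19 = -25: diet_score = (-25 + 19) / -2 = 3.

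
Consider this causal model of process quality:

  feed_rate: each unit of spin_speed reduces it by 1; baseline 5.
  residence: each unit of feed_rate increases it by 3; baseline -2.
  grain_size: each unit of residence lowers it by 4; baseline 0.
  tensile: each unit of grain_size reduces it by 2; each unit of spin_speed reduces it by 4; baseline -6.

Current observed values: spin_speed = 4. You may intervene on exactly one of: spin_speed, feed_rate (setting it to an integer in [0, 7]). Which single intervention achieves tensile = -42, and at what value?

set spin_speed = 5

Intervening on spin_speed: with other inputs at their observed values, tensile = -28*spin_speed + 98. Solving for -42 gives spin_speed = 5, within [0, 7].
Intervening on feed_rate: tensile = 24*feed_rate - 38. Reaching -42 requires feed_rate = -1/6, not an integer.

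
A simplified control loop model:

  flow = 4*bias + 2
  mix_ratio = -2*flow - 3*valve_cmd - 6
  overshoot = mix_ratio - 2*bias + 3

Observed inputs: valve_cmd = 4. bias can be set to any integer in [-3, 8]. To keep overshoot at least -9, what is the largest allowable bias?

bias = -1

Substituting into the mix_ratio equation gives mix_ratio = -8*bias - 22.
So overshoot = -10*bias - 19.
Require -10*bias - 19 ≥ -9, so bias ≤ -1.
The largest integer in [-3, 8] satisfying this is -1.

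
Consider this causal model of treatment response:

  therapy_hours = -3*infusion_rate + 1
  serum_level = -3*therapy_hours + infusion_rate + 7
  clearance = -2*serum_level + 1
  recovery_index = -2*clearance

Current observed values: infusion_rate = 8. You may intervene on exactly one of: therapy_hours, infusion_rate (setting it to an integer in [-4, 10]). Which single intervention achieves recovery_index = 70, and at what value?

Intervening on therapy_hours: with other inputs at their observed values, recovery_index = -12*therapy_hours + 58. Solving for 70 gives therapy_hours = -1, within [-4, 10].
Intervening on infusion_rate: recovery_index = 40*infusion_rate + 14. Reaching 70 requires infusion_rate = 7/5, not an integer.

set therapy_hours = -1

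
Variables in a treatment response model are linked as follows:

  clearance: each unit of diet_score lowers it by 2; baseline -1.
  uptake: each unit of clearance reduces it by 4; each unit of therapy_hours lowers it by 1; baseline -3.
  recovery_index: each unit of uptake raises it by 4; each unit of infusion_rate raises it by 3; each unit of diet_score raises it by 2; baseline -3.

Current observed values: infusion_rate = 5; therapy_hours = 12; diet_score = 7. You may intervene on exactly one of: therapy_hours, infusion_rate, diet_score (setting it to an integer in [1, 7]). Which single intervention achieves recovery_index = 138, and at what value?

Intervening on therapy_hours: recovery_index = -4*therapy_hours + 254. Reaching 138 requires therapy_hours = 29, outside [1, 7].
Intervening on infusion_rate: recovery_index = 3*infusion_rate + 191. Reaching 138 requires infusion_rate = -53/3, not an integer.
Intervening on diet_score: with other inputs at their observed values, recovery_index = 34*diet_score - 32. Solving for 138 gives diet_score = 5, within [1, 7].

set diet_score = 5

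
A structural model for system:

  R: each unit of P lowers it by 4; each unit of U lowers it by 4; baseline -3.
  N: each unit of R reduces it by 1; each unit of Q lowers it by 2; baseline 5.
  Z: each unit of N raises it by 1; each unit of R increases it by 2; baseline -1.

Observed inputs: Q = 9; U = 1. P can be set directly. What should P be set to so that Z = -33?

P = 3

Substituting into the R equation gives R = -4*P - 7.
Substituting into the N equation gives N = 4*P - 6.
Substituting into the Z equation gives Z = -4*P - 21.
Solve -4*P - 21 = -33: P = (-33 + 21) / -4 = 3.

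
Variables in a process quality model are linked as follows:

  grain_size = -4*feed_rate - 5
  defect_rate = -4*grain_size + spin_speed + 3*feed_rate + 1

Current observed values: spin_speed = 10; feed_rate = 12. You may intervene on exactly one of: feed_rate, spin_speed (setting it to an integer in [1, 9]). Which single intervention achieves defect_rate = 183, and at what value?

Intervening on feed_rate: with other inputs at their observed values, defect_rate = 19*feed_rate + 31. Solving for 183 gives feed_rate = 8, within [1, 9].
Intervening on spin_speed: defect_rate = spin_speed + 249. Reaching 183 requires spin_speed = -66, outside [1, 9].

set feed_rate = 8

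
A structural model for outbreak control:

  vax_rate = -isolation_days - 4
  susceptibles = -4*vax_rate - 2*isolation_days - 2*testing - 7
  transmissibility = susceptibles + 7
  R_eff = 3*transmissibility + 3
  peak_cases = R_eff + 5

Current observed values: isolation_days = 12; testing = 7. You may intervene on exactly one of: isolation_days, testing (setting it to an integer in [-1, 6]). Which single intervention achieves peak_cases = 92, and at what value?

set testing = 6

Intervening on isolation_days: peak_cases = 6*isolation_days + 14. Reaching 92 requires isolation_days = 13, outside [-1, 6].
Intervening on testing: with other inputs at their observed values, peak_cases = -6*testing + 128. Solving for 92 gives testing = 6, within [-1, 6].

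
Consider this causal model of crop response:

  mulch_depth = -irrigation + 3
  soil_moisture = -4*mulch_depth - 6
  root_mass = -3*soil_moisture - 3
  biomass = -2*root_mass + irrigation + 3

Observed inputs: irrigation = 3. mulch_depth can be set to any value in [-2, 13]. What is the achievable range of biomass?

-336 to 24

Intervening on mulch_depth fixes its value directly, overriding its dependence on irrigation.
Substituting into the root_mass equation gives root_mass = 12*mulch_depth + 15.
Substituting into the biomass equation gives biomass = -24*mulch_depth - 24.
Linear in mulch_depth, so extremes are at the endpoints: mulch_depth = -2 gives biomass = 24; mulch_depth = 13 gives biomass = -336.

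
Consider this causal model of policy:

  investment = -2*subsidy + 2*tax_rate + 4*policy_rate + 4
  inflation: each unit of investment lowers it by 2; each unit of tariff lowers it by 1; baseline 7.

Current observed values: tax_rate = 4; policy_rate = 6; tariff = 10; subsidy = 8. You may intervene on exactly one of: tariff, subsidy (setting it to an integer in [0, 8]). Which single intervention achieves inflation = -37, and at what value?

Intervening on tariff: with other inputs at their observed values, inflation = -tariff - 33. Solving for -37 gives tariff = 4, within [0, 8].
Intervening on subsidy: inflation = 4*subsidy - 75. Reaching -37 requires subsidy = 19/2, not an integer.

set tariff = 4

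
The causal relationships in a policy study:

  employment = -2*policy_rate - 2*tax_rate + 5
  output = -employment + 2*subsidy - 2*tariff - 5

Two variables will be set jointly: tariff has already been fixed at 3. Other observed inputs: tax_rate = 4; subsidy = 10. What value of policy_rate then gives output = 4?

policy_rate = -4

With tariff held at 3:
Substituting into the employment equation gives employment = -2*policy_rate - 3.
This gives output = 2*policy_rate + 12.
Solve 2*policy_rate + 12 = 4: policy_rate = (4 - 12) / 2 = -4.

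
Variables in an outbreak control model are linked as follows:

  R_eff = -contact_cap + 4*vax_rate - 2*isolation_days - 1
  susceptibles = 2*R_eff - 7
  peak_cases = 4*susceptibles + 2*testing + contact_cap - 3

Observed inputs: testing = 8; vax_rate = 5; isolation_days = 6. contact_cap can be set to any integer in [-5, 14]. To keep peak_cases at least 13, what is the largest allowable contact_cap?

contact_cap = 4

Substituting into the R_eff equation gives R_eff = -contact_cap + 7.
Substituting into the susceptibles equation gives susceptibles = -2*contact_cap + 7.
So peak_cases = -7*contact_cap + 41.
Require -7*contact_cap + 41 ≥ 13, so contact_cap ≤ 4.
The largest integer in [-5, 14] satisfying this is 4.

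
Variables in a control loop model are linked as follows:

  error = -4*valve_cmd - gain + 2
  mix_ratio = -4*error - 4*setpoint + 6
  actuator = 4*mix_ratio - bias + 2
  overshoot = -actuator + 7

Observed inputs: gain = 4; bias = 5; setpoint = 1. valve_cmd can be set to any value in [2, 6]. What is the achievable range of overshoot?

-414 to -158

Substituting into the error equation gives error = -4*valve_cmd - 2.
This gives mix_ratio = 16*valve_cmd + 10.
So actuator = 64*valve_cmd + 37.
Substituting into the overshoot equation gives overshoot = -64*valve_cmd - 30.
Linear in valve_cmd, so extremes are at the endpoints: valve_cmd = 2 gives overshoot = -158; valve_cmd = 6 gives overshoot = -414.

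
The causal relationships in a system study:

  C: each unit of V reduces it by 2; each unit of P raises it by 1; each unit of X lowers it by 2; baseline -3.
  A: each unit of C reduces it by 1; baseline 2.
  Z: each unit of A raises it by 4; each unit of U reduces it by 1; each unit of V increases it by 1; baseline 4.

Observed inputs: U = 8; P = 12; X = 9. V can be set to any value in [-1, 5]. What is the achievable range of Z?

Substituting into the C equation gives C = -2*V - 9.
So A = 2*V + 11.
This gives Z = 9*V + 40.
Linear in V, so extremes are at the endpoints: V = -1 gives Z = 31; V = 5 gives Z = 85.

31 to 85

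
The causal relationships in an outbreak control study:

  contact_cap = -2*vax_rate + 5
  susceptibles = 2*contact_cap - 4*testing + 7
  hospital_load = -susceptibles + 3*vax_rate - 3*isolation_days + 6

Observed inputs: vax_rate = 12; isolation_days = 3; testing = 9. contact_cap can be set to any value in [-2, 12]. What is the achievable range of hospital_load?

38 to 66

Intervening on contact_cap fixes its value directly, overriding its dependence on vax_rate.
Substituting into the susceptibles equation gives susceptibles = 2*contact_cap - 29.
So hospital_load = -2*contact_cap + 62.
Linear in contact_cap, so extremes are at the endpoints: contact_cap = -2 gives hospital_load = 66; contact_cap = 12 gives hospital_load = 38.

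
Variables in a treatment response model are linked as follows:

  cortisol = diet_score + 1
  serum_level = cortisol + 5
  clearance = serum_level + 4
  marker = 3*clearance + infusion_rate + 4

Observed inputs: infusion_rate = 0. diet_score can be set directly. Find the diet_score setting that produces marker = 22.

Substituting into the serum_level equation gives serum_level = diet_score + 6.
clearance becomes diet_score + 10.
Substituting into the marker equation gives marker = 3*diet_score + 34.
Solve 3*diet_score + 34 = 22: diet_score = (22 - 34) / 3 = -4.

diet_score = -4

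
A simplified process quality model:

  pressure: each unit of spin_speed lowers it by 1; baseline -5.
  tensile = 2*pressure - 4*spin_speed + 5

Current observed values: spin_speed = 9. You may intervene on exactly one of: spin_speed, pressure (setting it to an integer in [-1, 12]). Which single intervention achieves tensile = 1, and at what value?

Intervening on spin_speed: with other inputs at their observed values, tensile = -6*spin_speed - 5. Solving for 1 gives spin_speed = -1, within [-1, 12].
Intervening on pressure: tensile = 2*pressure - 31. Reaching 1 requires pressure = 16, outside [-1, 12].

set spin_speed = -1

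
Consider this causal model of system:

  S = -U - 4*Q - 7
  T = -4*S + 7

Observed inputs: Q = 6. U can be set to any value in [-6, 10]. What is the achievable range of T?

Substituting into the S equation gives S = -U - 31.
Substituting into the T equation gives T = 4*U + 131.
Linear in U, so extremes are at the endpoints: U = -6 gives T = 107; U = 10 gives T = 171.

107 to 171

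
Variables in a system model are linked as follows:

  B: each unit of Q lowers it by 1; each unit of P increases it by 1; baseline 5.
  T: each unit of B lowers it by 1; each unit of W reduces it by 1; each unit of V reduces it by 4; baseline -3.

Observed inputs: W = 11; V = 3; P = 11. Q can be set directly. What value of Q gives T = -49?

Substituting into the B equation gives B = -Q + 16.
Substituting into the T equation gives T = Q - 42.
Solve Q - 42 = -49: Q = (-49 + 42) / 1 = -7.

Q = -7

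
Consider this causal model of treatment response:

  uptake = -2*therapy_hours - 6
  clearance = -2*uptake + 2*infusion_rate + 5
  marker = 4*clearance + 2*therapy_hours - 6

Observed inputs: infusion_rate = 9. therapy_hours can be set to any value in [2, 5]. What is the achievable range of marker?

Substituting into the clearance equation gives clearance = 4*therapy_hours + 35.
Substituting into the marker equation gives marker = 18*therapy_hours + 134.
Linear in therapy_hours, so extremes are at the endpoints: therapy_hours = 2 gives marker = 170; therapy_hours = 5 gives marker = 224.

170 to 224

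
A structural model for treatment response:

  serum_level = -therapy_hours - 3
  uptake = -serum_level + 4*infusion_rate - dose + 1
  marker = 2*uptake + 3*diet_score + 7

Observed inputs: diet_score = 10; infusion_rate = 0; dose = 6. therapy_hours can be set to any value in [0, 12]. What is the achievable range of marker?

Substituting into the uptake equation gives uptake = therapy_hours - 2.
Substituting into the marker equation gives marker = 2*therapy_hours + 33.
Linear in therapy_hours, so extremes are at the endpoints: therapy_hours = 0 gives marker = 33; therapy_hours = 12 gives marker = 57.

33 to 57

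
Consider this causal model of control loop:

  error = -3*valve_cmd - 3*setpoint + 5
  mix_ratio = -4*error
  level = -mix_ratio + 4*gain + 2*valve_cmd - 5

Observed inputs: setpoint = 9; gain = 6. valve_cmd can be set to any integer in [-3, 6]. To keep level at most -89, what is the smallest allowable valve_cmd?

Substituting into the error equation gives error = -3*valve_cmd - 22.
Substituting into the mix_ratio equation gives mix_ratio = 12*valve_cmd + 88.
This gives level = -10*valve_cmd - 69.
Require -10*valve_cmd - 69 ≤ -89, so valve_cmd ≥ 2.
The smallest integer in [-3, 6] satisfying this is 2.

valve_cmd = 2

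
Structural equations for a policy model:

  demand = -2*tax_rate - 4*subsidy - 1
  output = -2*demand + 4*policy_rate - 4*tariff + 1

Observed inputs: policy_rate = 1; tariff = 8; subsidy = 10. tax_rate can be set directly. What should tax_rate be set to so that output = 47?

Substituting into the demand equation gives demand = -2*tax_rate - 41.
Substituting into the output equation gives output = 4*tax_rate + 55.
Solve 4*tax_rate + 55 = 47: tax_rate = (47 - 55) / 4 = -2.

tax_rate = -2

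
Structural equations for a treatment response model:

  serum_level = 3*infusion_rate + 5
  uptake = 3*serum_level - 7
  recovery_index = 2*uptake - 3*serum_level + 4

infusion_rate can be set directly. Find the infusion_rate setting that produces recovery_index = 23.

infusion_rate = 2

Substituting into the uptake equation gives uptake = 9*infusion_rate + 8.
Substituting into the recovery_index equation gives recovery_index = 9*infusion_rate + 5.
Solve 9*infusion_rate + 5 = 23: infusion_rate = (23 - 5) / 9 = 2.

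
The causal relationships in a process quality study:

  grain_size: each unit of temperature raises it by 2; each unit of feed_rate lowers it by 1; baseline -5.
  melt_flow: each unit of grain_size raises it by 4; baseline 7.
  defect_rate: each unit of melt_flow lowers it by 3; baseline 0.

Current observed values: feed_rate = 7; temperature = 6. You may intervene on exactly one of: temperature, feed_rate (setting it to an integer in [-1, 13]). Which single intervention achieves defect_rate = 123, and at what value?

set temperature = 0

Intervening on temperature: with other inputs at their observed values, defect_rate = -24*temperature + 123. Solving for 123 gives temperature = 0, within [-1, 13].
Intervening on feed_rate: defect_rate = 12*feed_rate - 105. Reaching 123 requires feed_rate = 19, outside [-1, 13].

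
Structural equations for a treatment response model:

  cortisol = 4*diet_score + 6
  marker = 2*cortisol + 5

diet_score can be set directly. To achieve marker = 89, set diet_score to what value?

diet_score = 9

Substituting into the marker equation gives marker = 8*diet_score + 17.
Solve 8*diet_score + 17 = 89: diet_score = (89 - 17) / 8 = 9.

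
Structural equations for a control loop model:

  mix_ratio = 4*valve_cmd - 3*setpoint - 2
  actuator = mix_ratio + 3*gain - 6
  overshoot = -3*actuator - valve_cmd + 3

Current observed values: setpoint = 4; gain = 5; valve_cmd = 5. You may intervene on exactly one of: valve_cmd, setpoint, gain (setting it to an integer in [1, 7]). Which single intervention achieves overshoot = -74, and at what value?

Intervening on valve_cmd: overshoot = -13*valve_cmd + 18. Reaching -74 requires valve_cmd = 92/13, not an integer.
Intervening on setpoint: with other inputs at their observed values, overshoot = 9*setpoint - 83. Solving for -74 gives setpoint = 1, within [1, 7].
Intervening on gain: overshoot = -9*gain - 2. Reaching -74 requires gain = 8, outside [1, 7].

set setpoint = 1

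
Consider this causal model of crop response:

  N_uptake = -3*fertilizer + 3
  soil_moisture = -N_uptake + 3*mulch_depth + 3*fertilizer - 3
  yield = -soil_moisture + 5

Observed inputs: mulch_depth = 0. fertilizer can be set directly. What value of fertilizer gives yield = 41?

fertilizer = -5

Substituting into the soil_moisture equation gives soil_moisture = 6*fertilizer - 6.
Substituting into the yield equation gives yield = -6*fertilizer + 11.
Solve -6*fertilizer + 11 = 41: fertilizer = (41 - 11) / -6 = -5.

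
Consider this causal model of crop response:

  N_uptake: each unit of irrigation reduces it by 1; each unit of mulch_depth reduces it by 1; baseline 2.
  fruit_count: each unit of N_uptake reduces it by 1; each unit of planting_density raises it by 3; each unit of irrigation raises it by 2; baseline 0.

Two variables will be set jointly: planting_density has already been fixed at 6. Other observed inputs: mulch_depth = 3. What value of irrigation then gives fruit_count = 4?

With planting_density held at 6:
Substituting into the N_uptake equation gives N_uptake = -irrigation - 1.
fruit_count becomes 3*irrigation + 19.
Solve 3*irrigation + 19 = 4: irrigation = (4 - 19) / 3 = -5.

irrigation = -5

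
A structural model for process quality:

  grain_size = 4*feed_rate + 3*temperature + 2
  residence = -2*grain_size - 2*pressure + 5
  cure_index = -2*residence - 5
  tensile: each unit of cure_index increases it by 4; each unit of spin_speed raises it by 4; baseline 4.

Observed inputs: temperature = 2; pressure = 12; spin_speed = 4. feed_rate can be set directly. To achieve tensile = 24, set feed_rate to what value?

feed_rate = -4

Substituting into the grain_size equation gives grain_size = 4*feed_rate + 8.
Substituting into the residence equation gives residence = -8*feed_rate - 35.
Substituting into the cure_index equation gives cure_index = 16*feed_rate + 65.
tensile becomes 64*feed_rate + 280.
Solve 64*feed_rate + 280 = 24: feed_rate = (24 - 280) / 64 = -4.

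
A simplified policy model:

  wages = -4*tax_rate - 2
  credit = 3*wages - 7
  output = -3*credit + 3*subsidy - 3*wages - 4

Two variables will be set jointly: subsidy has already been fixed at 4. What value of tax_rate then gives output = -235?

With subsidy held at 4:
Substituting into the credit equation gives credit = -12*tax_rate - 13.
So output = 48*tax_rate + 53.
Solve 48*tax_rate + 53 = -235: tax_rate = (-235 - 53) / 48 = -6.

tax_rate = -6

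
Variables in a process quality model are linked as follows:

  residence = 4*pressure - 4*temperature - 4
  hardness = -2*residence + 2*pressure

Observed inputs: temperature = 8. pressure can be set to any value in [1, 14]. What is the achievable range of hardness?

-12 to 66

Substituting into the residence equation gives residence = 4*pressure - 36.
Substituting into the hardness equation gives hardness = -6*pressure + 72.
Linear in pressure, so extremes are at the endpoints: pressure = 1 gives hardness = 66; pressure = 14 gives hardness = -12.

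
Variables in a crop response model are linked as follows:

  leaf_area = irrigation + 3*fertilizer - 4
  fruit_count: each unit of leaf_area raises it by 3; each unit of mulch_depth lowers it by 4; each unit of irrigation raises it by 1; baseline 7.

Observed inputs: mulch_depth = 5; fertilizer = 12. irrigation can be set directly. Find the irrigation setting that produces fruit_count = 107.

Substituting into the leaf_area equation gives leaf_area = irrigation + 32.
This gives fruit_count = 4*irrigation + 83.
Solve 4*irrigation + 83 = 107: irrigation = (107 - 83) / 4 = 6.

irrigation = 6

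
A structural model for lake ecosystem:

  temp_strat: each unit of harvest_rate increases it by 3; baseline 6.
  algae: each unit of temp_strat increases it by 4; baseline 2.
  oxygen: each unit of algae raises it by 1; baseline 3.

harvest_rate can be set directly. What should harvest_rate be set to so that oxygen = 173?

Substituting into the algae equation gives algae = 12*harvest_rate + 26.
This gives oxygen = 12*harvest_rate + 29.
Solve 12*harvest_rate + 29 = 173: harvest_rate = (173 - 29) / 12 = 12.

harvest_rate = 12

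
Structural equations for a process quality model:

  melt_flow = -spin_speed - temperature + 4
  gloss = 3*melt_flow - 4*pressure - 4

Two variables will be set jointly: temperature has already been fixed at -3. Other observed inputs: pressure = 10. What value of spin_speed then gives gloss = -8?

spin_speed = -5

With temperature held at -3:
Substituting into the melt_flow equation gives melt_flow = -spin_speed + 7.
So gloss = -3*spin_speed - 23.
Solve -3*spin_speed - 23 = -8: spin_speed = (-8 + 23) / -3 = -5.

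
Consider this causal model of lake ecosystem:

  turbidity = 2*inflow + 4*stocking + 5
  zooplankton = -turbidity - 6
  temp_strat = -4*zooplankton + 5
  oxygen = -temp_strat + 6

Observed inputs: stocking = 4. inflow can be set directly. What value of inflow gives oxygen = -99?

Substituting into the turbidity equation gives turbidity = 2*inflow + 21.
This gives zooplankton = -2*inflow - 27.
Substituting into the temp_strat equation gives temp_strat = 8*inflow + 113.
Substituting into the oxygen equation gives oxygen = -8*inflow - 107.
Solve -8*inflow - 107 = -99: inflow = (-99 + 107) / -8 = -1.

inflow = -1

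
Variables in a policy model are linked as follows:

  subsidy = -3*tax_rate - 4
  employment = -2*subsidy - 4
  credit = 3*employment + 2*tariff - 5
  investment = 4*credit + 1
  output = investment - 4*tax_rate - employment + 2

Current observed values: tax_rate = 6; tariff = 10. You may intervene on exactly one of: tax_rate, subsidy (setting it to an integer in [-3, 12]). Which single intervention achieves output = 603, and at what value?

set tax_rate = 8

Intervening on tax_rate: with other inputs at their observed values, output = 62*tax_rate + 107. Solving for 603 gives tax_rate = 8, within [-3, 12].
Intervening on subsidy: output = -22*subsidy - 5. Reaching 603 requires subsidy = -304/11, not an integer.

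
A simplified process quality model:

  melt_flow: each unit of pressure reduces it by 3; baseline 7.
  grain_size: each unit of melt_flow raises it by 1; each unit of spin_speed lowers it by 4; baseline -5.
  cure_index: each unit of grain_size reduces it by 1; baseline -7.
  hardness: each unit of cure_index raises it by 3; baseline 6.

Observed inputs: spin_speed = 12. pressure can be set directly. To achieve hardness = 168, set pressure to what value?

pressure = 5

Substituting into the grain_size equation gives grain_size = -3*pressure - 46.
This gives cure_index = 3*pressure + 39.
Substituting into the hardness equation gives hardness = 9*pressure + 123.
Solve 9*pressure + 123 = 168: pressure = (168 - 123) / 9 = 5.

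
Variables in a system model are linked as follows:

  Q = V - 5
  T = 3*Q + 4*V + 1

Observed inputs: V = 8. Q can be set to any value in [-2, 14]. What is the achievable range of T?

27 to 75

Intervening on Q fixes its value directly, overriding its dependence on V.
Substituting into the T equation gives T = 3*Q + 33.
Linear in Q, so extremes are at the endpoints: Q = -2 gives T = 27; Q = 14 gives T = 75.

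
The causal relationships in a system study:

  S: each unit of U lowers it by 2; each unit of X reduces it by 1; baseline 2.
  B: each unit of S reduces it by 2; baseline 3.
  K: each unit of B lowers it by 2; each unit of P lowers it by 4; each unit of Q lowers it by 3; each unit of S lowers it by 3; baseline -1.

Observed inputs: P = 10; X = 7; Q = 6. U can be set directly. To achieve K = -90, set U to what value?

Substituting into the S equation gives S = -2*U - 5.
Substituting into the B equation gives B = 4*U + 13.
This gives K = -2*U - 70.
Solve -2*U - 70 = -90: U = (-90 + 70) / -2 = 10.

U = 10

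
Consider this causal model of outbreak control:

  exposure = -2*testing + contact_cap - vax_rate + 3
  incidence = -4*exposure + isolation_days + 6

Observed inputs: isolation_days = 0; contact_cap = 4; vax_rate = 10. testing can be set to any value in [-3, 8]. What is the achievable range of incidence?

Substituting into the exposure equation gives exposure = -2*testing - 3.
Substituting into the incidence equation gives incidence = 8*testing + 18.
Linear in testing, so extremes are at the endpoints: testing = -3 gives incidence = -6; testing = 8 gives incidence = 82.

-6 to 82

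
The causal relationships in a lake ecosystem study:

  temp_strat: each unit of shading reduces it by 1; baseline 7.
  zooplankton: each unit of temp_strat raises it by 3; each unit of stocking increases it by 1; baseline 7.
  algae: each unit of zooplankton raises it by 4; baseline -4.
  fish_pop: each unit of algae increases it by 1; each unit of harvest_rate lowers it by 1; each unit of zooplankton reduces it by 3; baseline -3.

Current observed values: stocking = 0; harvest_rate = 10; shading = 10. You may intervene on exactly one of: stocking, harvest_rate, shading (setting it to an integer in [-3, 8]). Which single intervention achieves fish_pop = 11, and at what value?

set shading = 0

Intervening on stocking: fish_pop = stocking - 19. Reaching 11 requires stocking = 30, outside [-3, 8].
Intervening on harvest_rate: fish_pop = -harvest_rate - 9. Reaching 11 requires harvest_rate = -20, outside [-3, 8].
Intervening on shading: with other inputs at their observed values, fish_pop = -3*shading + 11. Solving for 11 gives shading = 0, within [-3, 8].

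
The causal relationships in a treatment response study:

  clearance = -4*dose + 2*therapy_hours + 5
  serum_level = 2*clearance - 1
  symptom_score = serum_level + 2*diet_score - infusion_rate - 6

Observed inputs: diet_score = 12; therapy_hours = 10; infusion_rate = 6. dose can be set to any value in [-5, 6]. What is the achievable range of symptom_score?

13 to 101

Substituting into the clearance equation gives clearance = -4*dose + 25.
So serum_level = -8*dose + 49.
symptom_score becomes -8*dose + 61.
Linear in dose, so extremes are at the endpoints: dose = -5 gives symptom_score = 101; dose = 6 gives symptom_score = 13.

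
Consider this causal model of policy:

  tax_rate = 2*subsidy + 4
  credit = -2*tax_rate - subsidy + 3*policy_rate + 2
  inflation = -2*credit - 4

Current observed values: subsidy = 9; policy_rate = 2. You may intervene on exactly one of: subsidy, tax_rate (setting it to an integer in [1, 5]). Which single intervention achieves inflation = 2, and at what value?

Intervening on subsidy: inflation = 10*subsidy - 4. Reaching 2 requires subsidy = 3/5, not an integer.
Intervening on tax_rate: with other inputs at their observed values, inflation = 4*tax_rate - 2. Solving for 2 gives tax_rate = 1, within [1, 5].

set tax_rate = 1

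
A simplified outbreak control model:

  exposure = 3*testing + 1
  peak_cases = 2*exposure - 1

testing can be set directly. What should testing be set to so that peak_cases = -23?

Substituting into the peak_cases equation gives peak_cases = 6*testing + 1.
Solve 6*testing + 1 = -23: testing = (-23 - 1) / 6 = -4.

testing = -4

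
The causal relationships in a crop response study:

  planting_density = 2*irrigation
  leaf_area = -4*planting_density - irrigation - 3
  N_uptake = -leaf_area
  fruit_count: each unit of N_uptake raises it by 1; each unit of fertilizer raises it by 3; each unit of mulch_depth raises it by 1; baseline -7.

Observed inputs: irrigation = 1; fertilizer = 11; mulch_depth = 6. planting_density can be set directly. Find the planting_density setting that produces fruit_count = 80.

Intervening on planting_density fixes its value directly, overriding its dependence on irrigation.
Substituting into the leaf_area equation gives leaf_area = -4*planting_density - 4.
So N_uptake = 4*planting_density + 4.
So fruit_count = 4*planting_density + 36.
Solve 4*planting_density + 36 = 80: planting_density = (80 - 36) / 4 = 11.

planting_density = 11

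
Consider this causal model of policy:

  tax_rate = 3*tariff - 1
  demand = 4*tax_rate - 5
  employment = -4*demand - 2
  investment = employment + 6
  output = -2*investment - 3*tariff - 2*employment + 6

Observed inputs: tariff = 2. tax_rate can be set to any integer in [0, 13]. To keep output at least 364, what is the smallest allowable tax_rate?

tax_rate = 7

Intervening on tax_rate fixes its value directly, overriding its dependence on tariff.
Substituting into the employment equation gives employment = -16*tax_rate + 18.
This gives investment = -16*tax_rate + 24.
Substituting into the output equation gives output = 64*tax_rate - 84.
Require 64*tax_rate - 84 ≥ 364, so tax_rate ≥ 7.
The smallest integer in [0, 13] satisfying this is 7.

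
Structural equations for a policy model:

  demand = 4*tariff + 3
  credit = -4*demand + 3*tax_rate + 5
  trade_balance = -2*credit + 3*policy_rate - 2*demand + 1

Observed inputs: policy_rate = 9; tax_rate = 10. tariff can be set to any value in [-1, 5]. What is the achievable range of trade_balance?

Substituting into the credit equation gives credit = -16*tariff + 23.
trade_balance becomes 24*tariff - 24.
Linear in tariff, so extremes are at the endpoints: tariff = -1 gives trade_balance = -48; tariff = 5 gives trade_balance = 96.

-48 to 96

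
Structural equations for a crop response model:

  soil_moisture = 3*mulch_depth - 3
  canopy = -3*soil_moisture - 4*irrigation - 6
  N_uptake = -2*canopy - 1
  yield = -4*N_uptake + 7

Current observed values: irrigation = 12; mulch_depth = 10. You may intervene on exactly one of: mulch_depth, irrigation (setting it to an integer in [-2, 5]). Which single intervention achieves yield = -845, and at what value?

Intervening on mulch_depth: yield = -72*mulch_depth - 349. Reaching -845 requires mulch_depth = 62/9, not an integer.
Intervening on irrigation: with other inputs at their observed values, yield = -32*irrigation - 685. Solving for -845 gives irrigation = 5, within [-2, 5].

set irrigation = 5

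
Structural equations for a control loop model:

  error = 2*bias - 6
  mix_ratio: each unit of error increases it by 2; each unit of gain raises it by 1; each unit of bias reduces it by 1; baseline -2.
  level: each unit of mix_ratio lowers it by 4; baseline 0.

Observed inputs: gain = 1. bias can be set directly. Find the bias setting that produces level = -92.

Substituting into the mix_ratio equation gives mix_ratio = 3*bias - 13.
Substituting into the level equation gives level = -12*bias + 52.
Solve -12*bias + 52 = -92: bias = (-92 - 52) / -12 = 12.

bias = 12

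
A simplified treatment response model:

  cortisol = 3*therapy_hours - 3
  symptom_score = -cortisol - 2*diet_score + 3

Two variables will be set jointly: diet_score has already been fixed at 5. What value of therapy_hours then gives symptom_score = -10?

therapy_hours = 2

With diet_score held at 5:
Substituting into the symptom_score equation gives symptom_score = -3*therapy_hours - 4.
Solve -3*therapy_hours - 4 = -10: therapy_hours = (-10 + 4) / -3 = 2.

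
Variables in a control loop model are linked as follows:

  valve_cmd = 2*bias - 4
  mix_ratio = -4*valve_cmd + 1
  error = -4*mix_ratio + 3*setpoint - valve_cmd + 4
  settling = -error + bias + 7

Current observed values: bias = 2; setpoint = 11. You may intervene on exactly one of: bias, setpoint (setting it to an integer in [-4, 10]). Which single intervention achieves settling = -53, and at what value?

Intervening on bias: with other inputs at their observed values, settling = -29*bias + 34. Solving for -53 gives bias = 3, within [-4, 10].
Intervening on setpoint: settling = -3*setpoint + 9. Reaching -53 requires setpoint = 62/3, not an integer.

set bias = 3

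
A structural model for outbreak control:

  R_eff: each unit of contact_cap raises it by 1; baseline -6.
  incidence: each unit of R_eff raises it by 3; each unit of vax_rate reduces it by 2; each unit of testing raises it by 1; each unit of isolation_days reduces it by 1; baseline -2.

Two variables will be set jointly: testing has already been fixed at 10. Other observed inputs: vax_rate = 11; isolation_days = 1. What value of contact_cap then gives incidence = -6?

With testing held at 10:
Substituting into the incidence equation gives incidence = 3*contact_cap - 33.
Solve 3*contact_cap - 33 = -6: contact_cap = (-6 + 33) / 3 = 9.

contact_cap = 9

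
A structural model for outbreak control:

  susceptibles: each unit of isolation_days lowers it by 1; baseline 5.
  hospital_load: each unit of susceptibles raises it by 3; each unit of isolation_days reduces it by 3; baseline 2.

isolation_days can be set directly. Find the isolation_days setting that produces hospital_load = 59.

isolation_days = -7

Substituting into the hospital_load equation gives hospital_load = -6*isolation_days + 17.
Solve -6*isolation_days + 17 = 59: isolation_days = (59 - 17) / -6 = -7.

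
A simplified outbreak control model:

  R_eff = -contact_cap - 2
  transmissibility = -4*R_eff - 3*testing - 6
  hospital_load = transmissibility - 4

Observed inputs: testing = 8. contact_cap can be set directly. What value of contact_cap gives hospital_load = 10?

Substituting into the transmissibility equation gives transmissibility = 4*contact_cap - 22.
This gives hospital_load = 4*contact_cap - 26.
Solve 4*contact_cap - 26 = 10: contact_cap = (10 + 26) / 4 = 9.

contact_cap = 9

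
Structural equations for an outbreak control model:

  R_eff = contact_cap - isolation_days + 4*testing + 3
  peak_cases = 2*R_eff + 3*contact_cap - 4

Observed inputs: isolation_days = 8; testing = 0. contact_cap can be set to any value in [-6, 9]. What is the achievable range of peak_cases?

-44 to 31

Substituting into the R_eff equation gives R_eff = contact_cap - 5.
peak_cases becomes 5*contact_cap - 14.
Linear in contact_cap, so extremes are at the endpoints: contact_cap = -6 gives peak_cases = -44; contact_cap = 9 gives peak_cases = 31.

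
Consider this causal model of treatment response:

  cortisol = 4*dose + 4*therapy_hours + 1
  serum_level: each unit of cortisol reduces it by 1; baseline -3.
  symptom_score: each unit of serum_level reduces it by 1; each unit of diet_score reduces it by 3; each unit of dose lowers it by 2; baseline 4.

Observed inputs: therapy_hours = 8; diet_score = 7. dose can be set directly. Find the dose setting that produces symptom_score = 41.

Substituting into the cortisol equation gives cortisol = 4*dose + 33.
This gives serum_level = -4*dose - 36.
symptom_score becomes 2*dose + 19.
Solve 2*dose + 19 = 41: dose = (41 - 19) / 2 = 11.

dose = 11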